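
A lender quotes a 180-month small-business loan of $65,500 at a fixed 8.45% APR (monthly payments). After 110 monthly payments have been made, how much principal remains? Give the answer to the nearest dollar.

$35,444

With monthly rate i = 8.45%/12 = 0.0070417, the balance after k of n payments is P · [(1+i)^n − (1+i)^k] / [(1+i)^n − 1].
(1+0.0070417)^180 = 3.53621938 and (1+0.0070417)^110 = 2.16380639, so the balance is 65,500 × (3.53621938 − 2.16380639) / (3.53621938 − 1) = $35,443.72.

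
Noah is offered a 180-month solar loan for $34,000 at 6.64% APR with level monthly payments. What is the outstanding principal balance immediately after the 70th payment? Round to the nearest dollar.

With monthly rate i = 6.64%/12 = 0.0055333, the balance after k of n payments is P · [(1+i)^n − (1+i)^k] / [(1+i)^n − 1].
(1+0.0055333)^180 = 2.70000743 and (1+0.0055333)^70 = 1.47147551, so the balance is 34,000 × (2.70000743 − 1.47147551) / (2.70000743 − 1) = $24,570.53.

$24,571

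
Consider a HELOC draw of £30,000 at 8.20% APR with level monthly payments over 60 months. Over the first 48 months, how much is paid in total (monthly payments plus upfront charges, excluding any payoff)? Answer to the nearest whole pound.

£29,336

At 8.20% the monthly rate is 0.0068333, so the payment is 30,000 × 0.0068333 / (1 − 1.0068333^−60) = £611.17.
Total outlay = 48 × £611.17 = £29,336.16.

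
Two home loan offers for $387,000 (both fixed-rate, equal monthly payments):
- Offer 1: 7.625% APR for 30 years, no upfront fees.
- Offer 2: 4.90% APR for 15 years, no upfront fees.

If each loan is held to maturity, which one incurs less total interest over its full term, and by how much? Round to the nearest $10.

Offer 2 by $438,850

Offer 1: monthly rate = 7.625%/12 = 0.0063542; payment = 387,000 × 0.0063542 / (1 − (1+0.0063542)^−360) = $2,739.16.
Total interest on Offer 1 = 360 × $2,739.16 − $387,000 = $599,097.60.
Offer 2: monthly rate = 4.9%/12 = 0.0040833; payment = 387,000 × 0.0040833 / (1 − (1+0.0040833)^−180) = $3,040.25.
Total interest on Offer 2 = 180 × $3,040.25 − $387,000 = $160,245.00.
Offer 2 is lower by $438,852.60.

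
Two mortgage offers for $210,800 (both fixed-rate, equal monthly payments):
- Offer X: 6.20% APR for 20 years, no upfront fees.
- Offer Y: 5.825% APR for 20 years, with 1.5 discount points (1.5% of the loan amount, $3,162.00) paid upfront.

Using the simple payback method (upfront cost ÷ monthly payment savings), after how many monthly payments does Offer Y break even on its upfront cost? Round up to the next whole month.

Offer X: monthly rate = 6.2%/12 = 0.0051667; payment = 210,800 × 0.0051667 / (1 − (1+0.0051667)^−240) = $1,534.66.
Offer Y: monthly rate = 5.825%/12 = 0.0048542; payment = 210,800 × 0.0048542 / (1 − (1+0.0048542)^−240) = $1,489.03.
Monthly savings = $1,534.66 − $1,489.03 = $45.63.
Break-even = $3,162.00 / $45.63 = 69.30 → 70 months.

70 months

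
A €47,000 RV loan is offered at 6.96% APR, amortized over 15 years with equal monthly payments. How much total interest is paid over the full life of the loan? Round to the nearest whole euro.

Monthly rate = 6.96%/12 = 0.0058000; payment = 47,000 × 0.0058000 / (1 − (1+0.0058000)^−180) = €421.40.
Total paid = 180 × €421.40 = €75,852.00; interest = €75,852.00 − €47,000 = €28,852.00.

€28,852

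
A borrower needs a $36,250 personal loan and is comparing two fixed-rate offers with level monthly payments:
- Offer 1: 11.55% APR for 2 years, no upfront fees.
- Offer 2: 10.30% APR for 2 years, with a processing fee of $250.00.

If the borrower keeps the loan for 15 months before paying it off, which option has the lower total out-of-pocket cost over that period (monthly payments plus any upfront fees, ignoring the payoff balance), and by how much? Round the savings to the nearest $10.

Offer 1: monthly rate = 11.55%/12 = 0.0096250; payment = 36,250 × 0.0096250 / (1 − (1+0.0096250)^−24) = $1,698.81.
Offer 2: at 10.30% the monthly rate is 0.0085833, so the payment is 36,250 × 0.0085833 / (1 − 1.0085833^−24) = $1,677.78.
Over 15 months: Offer 1 costs 15 × $1,698.81 = $25,482.15; Offer 2 costs 15 × $1,677.78 + $250.00 = $25,416.70.
Offer 2 is cheaper by $25,482.15 − $25,416.70 = $65.45.

Offer 2 by $70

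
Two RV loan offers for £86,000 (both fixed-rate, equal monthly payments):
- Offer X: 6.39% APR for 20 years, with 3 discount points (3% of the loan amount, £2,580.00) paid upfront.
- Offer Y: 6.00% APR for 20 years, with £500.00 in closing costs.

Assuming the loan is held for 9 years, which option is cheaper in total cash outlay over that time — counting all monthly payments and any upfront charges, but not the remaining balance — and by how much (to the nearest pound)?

Offer Y by £4,187

Offer X: monthly rate = 6.39%/12 = 0.0053250; payment = 86,000 × 0.0053250 / (1 − (1+0.0053250)^−240) = £635.64.
Offer Y: monthly rate = 6%/12 = 0.0050000; payment = 86,000 × 0.0050000 / (1 − (1+0.0050000)^−240) = £616.13.
Over 108 months: Offer X costs 108 × £635.64 + £2,580.00 = £71,229.12; Offer Y costs 108 × £616.13 + £500.00 = £67,042.04.
Offer Y is cheaper by £71,229.12 − £67,042.04 = £4,187.08.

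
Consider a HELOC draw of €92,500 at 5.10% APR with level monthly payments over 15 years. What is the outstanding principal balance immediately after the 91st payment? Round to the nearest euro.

€54,468

With monthly rate i = 5.1%/12 = 0.0042500, the balance after k of n payments is P · [(1+i)^n − (1+i)^k] / [(1+i)^n − 1].
(1+0.0042500)^180 = 2.14551360 and (1+0.0042500)^91 = 1.47098240, so the balance is 92,500 × (2.14551360 − 1.47098240) / (2.14551360 − 1) = €54,468.26.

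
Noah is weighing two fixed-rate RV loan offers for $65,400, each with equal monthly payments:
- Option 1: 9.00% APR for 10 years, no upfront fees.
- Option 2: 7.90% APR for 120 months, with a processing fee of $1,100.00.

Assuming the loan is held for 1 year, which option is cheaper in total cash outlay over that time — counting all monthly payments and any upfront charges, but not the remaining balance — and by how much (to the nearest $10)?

Option 1 by $640

Option 1: monthly rate = 9%/12 = 0.0075000; payment = 65,400 × 0.0075000 / (1 − (1+0.0075000)^−120) = $828.46.
Option 2: monthly rate = 7.9%/12 = 0.0065833; payment = 65,400 × 0.0065833 / (1 − (1+0.0065833)^−120) = $790.03.
Over 12 months: Option 1 costs 12 × $828.46 = $9,941.52; Option 2 costs 12 × $790.03 + $1,100.00 = $10,580.36.
Option 1 is cheaper by $10,580.36 − $9,941.52 = $638.84.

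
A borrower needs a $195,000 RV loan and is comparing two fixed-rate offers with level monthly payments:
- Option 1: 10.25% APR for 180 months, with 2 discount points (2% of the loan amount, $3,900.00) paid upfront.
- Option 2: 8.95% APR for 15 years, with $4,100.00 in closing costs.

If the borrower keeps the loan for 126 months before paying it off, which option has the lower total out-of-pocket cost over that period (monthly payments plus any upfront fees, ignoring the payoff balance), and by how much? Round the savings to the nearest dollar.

Option 1: monthly rate = 10.25%/12 = 0.0085417; payment = 195,000 × 0.0085417 / (1 − (1+0.0085417)^−180) = $2,125.40.
Option 2: at 8.95% the monthly rate is 0.0074583, so the payment is 195,000 × 0.0074583 / (1 − 1.0074583^−180) = $1,972.02.
Over 126 months: Option 1 costs 126 × $2,125.40 + $3,900.00 = $271,700.40; Option 2 costs 126 × $1,972.02 + $4,100.00 = $252,574.52.
Option 2 is cheaper by $271,700.40 − $252,574.52 = $19,125.88.

Option 2 by $19,126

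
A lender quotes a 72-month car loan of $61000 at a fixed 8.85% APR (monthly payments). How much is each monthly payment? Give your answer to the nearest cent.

$1,095.02

At 8.85% the monthly rate is 0.0073750, so the payment is 61,000 × 0.0073750 / (1 − 1.0073750^−72) = $1,095.02.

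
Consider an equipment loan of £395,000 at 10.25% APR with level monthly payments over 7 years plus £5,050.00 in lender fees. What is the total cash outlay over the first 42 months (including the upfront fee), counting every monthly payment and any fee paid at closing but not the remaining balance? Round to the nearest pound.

Monthly rate = 10.25%/12 = 0.0085417; payment = 395,000 × 0.0085417 / (1 − (1+0.0085417)^−84) = £6,608.60.
Total outlay = 42 × £6,608.60 + £5,050.00 = £282,611.20.

£282,611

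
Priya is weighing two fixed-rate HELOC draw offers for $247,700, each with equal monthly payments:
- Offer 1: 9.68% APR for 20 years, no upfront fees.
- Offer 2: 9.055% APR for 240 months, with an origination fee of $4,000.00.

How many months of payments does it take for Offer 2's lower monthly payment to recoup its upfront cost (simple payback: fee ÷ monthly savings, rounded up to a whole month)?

Offer 1: monthly rate = 9.68%/12 = 0.0080667; payment = 247,700 × 0.0080667 / (1 − (1+0.0080667)^−240) = $2,338.08.
Offer 2: at 9.055% the monthly rate is 0.0075458, so the payment is 247,700 × 0.0075458 / (1 − 1.0075458^−240) = $2,237.39.
Monthly savings = $2,338.08 − $2,237.39 = $100.69.
Break-even = $4,000.00 / $100.69 = 39.73 → 40 months.

40 months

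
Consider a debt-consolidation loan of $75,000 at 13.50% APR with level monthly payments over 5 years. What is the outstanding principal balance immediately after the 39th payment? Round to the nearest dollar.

With monthly rate i = 13.5%/12 = 0.0112500, the balance after k of n payments is P · [(1+i)^n − (1+i)^k] / [(1+i)^n − 1].
(1+0.0112500)^60 = 1.95664518 and (1+0.0112500)^39 = 1.54697341, so the balance is 75,000 × (1.95664518 − 1.54697341) / (1.95664518 − 1) = $32,117.85.

$32,118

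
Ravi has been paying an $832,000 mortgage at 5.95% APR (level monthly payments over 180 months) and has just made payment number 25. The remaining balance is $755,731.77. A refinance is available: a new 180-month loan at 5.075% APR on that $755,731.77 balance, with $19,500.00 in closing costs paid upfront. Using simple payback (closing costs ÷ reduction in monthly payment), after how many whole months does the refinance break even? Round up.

Current payment = 832,000 × 5.95%/12 / (1 − (1+0.0049583)^−180) = $6,998.43.
Refinanced payment = 755,731.77 × 0.0042292 / (1 − (1+0.0042292)^−180) = $6,005.85.
Monthly savings = $6,998.43 − $6,005.85 = $992.58.
Break-even = $19,500.00 / $992.58 = 19.65 → 20 months.

20 months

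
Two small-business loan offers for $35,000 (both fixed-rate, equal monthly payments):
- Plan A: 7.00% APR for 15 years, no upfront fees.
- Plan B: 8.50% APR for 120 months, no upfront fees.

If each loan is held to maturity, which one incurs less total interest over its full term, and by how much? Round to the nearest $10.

Plan A: monthly rate = 7%/12 = 0.0058333; payment = 35,000 × 0.0058333 / (1 − (1+0.0058333)^−180) = $314.59.
Total interest on Plan A = 180 × $314.59 − $35,000 = $21,626.20.
Plan B: at 8.50% the monthly rate is 0.0070833, so the payment is 35,000 × 0.0070833 / (1 − 1.0070833^−120) = $433.95.
Total interest on Plan B = 120 × $433.95 − $35,000 = $17,074.00.
Plan B is lower by $4,552.20.

Plan B by $4,550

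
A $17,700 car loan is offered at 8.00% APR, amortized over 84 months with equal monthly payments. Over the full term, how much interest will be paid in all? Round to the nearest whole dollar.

$5,474

At 8.00% the monthly rate is 0.0066667, so the payment is 17,700 × 0.0066667 / (1 − 1.0066667^−84) = $275.88.
Total paid = 84 × $275.88 = $23,173.92; interest = $23,173.92 − $17,700 = $5,473.92.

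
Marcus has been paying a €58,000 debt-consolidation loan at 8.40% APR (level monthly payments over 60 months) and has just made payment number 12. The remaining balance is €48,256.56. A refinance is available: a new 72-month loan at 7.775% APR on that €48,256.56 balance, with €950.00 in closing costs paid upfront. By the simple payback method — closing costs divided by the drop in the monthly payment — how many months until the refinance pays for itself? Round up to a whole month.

Current payment = 58,000 × 8.4%/12 / (1 − (1+0.0070000)^−60) = €1,187.17.
Refinanced payment = 48,256.56 × 0.0064792 / (1 − (1+0.0064792)^−72) = €840.80.
Monthly savings = €1,187.17 − €840.80 = €346.37.
Break-even = €950.00 / €346.37 = 2.74 → 3 months.

3 months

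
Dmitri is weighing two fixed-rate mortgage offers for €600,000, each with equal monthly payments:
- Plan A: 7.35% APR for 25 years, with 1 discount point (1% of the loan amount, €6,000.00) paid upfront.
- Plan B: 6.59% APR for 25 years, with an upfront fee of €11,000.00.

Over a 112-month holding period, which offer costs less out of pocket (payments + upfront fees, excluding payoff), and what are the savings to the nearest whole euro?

Plan A: monthly rate = 7.35%/12 = 0.0061250; payment = 600,000 × 0.0061250 / (1 − (1+0.0061250)^−300) = €4,375.57.
Plan B: at 6.59% the monthly rate is 0.0054917, so the payment is 600,000 × 0.0054917 / (1 − 1.0054917^−300) = €4,085.05.
Over 112 months: Plan A costs 112 × €4,375.57 + €6,000.00 = €496,063.84; Plan B costs 112 × €4,085.05 + €11,000.00 = €468,525.60.
Plan B is cheaper by €496,063.84 − €468,525.60 = €27,538.24.

Plan B by €27,538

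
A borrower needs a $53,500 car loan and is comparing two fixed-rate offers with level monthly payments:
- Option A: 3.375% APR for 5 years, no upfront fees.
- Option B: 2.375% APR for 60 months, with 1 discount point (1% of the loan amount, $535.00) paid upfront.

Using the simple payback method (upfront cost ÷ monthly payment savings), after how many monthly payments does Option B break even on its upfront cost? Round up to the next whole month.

Option A: at 3.375% the monthly rate is 0.0028125, so the payment is 53,500 × 0.0028125 / (1 − 1.0028125^−60) = $970.27.
Option B: at 2.375% the monthly rate is 0.0019792, so the payment is 53,500 × 0.0019792 / (1 − 1.0019792^−60) = $946.54.
Monthly savings = $970.27 − $946.54 = $23.73.
Break-even = $535.00 / $23.73 = 22.55 → 23 months.

23 months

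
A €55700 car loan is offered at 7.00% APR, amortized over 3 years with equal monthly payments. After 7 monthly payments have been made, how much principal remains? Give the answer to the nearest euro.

With monthly rate i = 7%/12 = 0.0058333, the balance after k of n payments is P · [(1+i)^n − (1+i)^k] / [(1+i)^n − 1].
(1+0.0058333)^36 = 1.23292559 and (1+0.0058333)^7 = 1.04155490, so the balance is 55,700 × (1.23292559 − 1.04155490) / (1.23292559 − 1) = €45,762.89.

€45,763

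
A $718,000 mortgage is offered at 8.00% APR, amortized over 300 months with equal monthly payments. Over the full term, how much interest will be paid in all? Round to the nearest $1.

At 8.00% the monthly rate is 0.0066667, so the payment is 718,000 × 0.0066667 / (1 − 1.0066667^−300) = $5,541.64.
Total paid = 300 × $5,541.64 = $1,662,492.00; interest = $1,662,492.00 − $718,000 = $944,492.00.

$944,492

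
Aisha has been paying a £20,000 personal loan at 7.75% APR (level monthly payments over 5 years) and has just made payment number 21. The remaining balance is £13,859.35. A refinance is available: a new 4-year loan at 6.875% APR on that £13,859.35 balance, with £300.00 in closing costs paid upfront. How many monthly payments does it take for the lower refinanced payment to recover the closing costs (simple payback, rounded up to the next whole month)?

Current payment = 20,000 × 7.75%/12 / (1 − (1+0.0064583)^−60) = £403.14.
Refinanced payment = 13,859.35 × 0.0057292 / (1 − (1+0.0057292)^−48) = £331.08.
Monthly savings = £403.14 − £331.08 = £72.06.
Break-even = £300.00 / £72.06 = 4.16 → 5 months.

5 months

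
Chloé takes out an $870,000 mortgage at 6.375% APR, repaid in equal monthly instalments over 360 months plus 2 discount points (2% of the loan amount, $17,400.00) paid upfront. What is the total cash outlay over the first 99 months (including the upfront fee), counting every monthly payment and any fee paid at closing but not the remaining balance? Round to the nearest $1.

At 6.375% the monthly rate is 0.0053125, so the payment is 870,000 × 0.0053125 / (1 − 1.0053125^−360) = $5,427.67.
Total outlay = 99 × $5,427.67 + $17,400.00 = $554,739.33.

$554,739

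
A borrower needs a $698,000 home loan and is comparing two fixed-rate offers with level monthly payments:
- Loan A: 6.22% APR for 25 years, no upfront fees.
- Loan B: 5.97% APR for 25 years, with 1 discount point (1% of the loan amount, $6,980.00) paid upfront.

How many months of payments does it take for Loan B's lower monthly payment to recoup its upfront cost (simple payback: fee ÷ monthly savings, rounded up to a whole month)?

Loan A: monthly rate = 6.22%/12 = 0.0051833; payment = 698,000 × 0.0051833 / (1 − (1+0.0051833)^−300) = $4,591.56.
Loan B: monthly rate = 5.97%/12 = 0.0049750; payment = 698,000 × 0.0049750 / (1 − (1+0.0049750)^−300) = $4,484.43.
Monthly savings = $4,591.56 − $4,484.43 = $107.13.
Break-even = $6,980.00 / $107.13 = 65.15 → 66 months.

66 months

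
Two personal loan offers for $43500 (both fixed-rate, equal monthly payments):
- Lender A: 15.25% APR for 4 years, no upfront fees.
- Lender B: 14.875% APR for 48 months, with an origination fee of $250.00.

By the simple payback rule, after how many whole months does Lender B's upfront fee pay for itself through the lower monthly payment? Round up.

Lender A: monthly rate = 15.25%/12 = 0.0127083; payment = 43,500 × 0.0127083 / (1 − (1+0.0127083)^−48) = $1,216.16.
Lender B: at 14.875% the monthly rate is 0.0123958, so the payment is 43,500 × 0.0123958 / (1 − 1.0123958^−48) = $1,207.88.
Monthly savings = $1,216.16 − $1,207.88 = $8.28.
Break-even = $250.00 / $8.28 = 30.19 → 31 months.

31 months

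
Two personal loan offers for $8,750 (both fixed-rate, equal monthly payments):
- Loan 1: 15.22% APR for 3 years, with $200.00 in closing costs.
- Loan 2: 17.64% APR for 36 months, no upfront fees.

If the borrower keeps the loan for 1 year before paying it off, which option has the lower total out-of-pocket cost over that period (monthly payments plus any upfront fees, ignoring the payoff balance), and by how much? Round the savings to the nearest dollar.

Loan 2 by $74

Loan 1: at 15.22% the monthly rate is 0.0126833, so the payment is 8,750 × 0.0126833 / (1 − 1.0126833^−36) = $304.27.
Loan 2: monthly rate = 17.64%/12 = 0.0147000; payment = 8,750 × 0.0147000 / (1 − (1+0.0147000)^−36) = $314.76.
Over 12 months: Loan 1 costs 12 × $304.27 + $200.00 = $3,851.24; Loan 2 costs 12 × $314.76 = $3,777.12.
Loan 2 is cheaper by $3,851.24 − $3,777.12 = $74.12.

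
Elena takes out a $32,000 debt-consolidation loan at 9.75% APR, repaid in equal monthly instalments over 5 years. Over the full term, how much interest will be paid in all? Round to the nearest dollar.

Monthly rate = 9.75%/12 = 0.0081250; payment = 32,000 × 0.0081250 / (1 − (1+0.0081250)^−60) = $675.98.
Total paid = 60 × $675.98 = $40,558.80; interest = $40,558.80 − $32,000 = $8,558.80.

$8,559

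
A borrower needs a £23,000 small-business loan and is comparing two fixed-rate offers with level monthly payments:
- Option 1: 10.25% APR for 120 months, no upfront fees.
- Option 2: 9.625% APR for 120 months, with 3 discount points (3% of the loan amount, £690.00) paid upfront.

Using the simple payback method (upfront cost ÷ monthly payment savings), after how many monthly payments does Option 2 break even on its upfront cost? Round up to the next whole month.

87 months

Option 1: monthly rate = 10.25%/12 = 0.0085417; payment = 23,000 × 0.0085417 / (1 − (1+0.0085417)^−120) = £307.14.
Option 2: at 9.625% the monthly rate is 0.0080208, so the payment is 23,000 × 0.0080208 / (1 − 1.0080208^−120) = £299.19.
Monthly savings = £307.14 − £299.19 = £7.95.
Break-even = £690.00 / £7.95 = 86.79 → 87 months.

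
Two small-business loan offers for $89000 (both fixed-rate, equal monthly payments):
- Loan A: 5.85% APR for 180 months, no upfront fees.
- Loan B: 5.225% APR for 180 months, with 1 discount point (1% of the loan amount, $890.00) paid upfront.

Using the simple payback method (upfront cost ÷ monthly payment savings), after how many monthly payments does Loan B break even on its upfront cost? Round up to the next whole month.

31 months

Loan A: at 5.85% the monthly rate is 0.0048750, so the payment is 89,000 × 0.0048750 / (1 − 1.0048750^−180) = $743.84.
Loan B: at 5.225% the monthly rate is 0.0043542, so the payment is 89,000 × 0.0043542 / (1 − 1.0043542^−180) = $714.28.
Monthly savings = $743.84 − $714.28 = $29.56.
Break-even = $890.00 / $29.56 = 30.11 → 31 months.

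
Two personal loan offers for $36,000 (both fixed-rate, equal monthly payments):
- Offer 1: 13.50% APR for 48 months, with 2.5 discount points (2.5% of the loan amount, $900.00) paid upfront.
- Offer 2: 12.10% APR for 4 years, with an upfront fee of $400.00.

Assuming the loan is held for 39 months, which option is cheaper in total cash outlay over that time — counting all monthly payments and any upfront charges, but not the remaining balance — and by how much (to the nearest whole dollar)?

Offer 2 by $1,473

Offer 1: at 13.50% the monthly rate is 0.0112500, so the payment is 36,000 × 0.0112500 / (1 − 1.0112500^−48) = $974.75.
Offer 2: monthly rate = 12.1%/12 = 0.0100833; payment = 36,000 × 0.0100833 / (1 − (1+0.0100833)^−48) = $949.79.
Over 39 months: Offer 1 costs 39 × $974.75 + $900.00 = $38,915.25; Offer 2 costs 39 × $949.79 + $400.00 = $37,441.81.
Offer 2 is cheaper by $38,915.25 − $37,441.81 = $1,473.44.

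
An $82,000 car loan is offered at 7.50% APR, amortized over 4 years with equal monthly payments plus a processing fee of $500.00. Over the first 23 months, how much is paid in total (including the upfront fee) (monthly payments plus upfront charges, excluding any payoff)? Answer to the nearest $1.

At 7.50% the monthly rate is 0.0062500, so the payment is 82,000 × 0.0062500 / (1 − 1.0062500^−48) = $1,982.67.
Total outlay = 23 × $1,982.67 + $500.00 = $46,101.41.

$46,101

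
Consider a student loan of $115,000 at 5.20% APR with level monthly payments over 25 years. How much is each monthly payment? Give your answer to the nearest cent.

At 5.20% the monthly rate is 0.0043333, so the payment is 115,000 × 0.0043333 / (1 − 1.0043333^−300) = $685.75.

$685.75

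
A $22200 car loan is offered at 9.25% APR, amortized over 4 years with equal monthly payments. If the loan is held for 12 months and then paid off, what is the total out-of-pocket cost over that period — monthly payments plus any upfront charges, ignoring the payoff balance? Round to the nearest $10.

Monthly rate = 9.25%/12 = 0.0077083; payment = 22,200 × 0.0077083 / (1 − (1+0.0077083)^−48) = $555.09.
Total outlay = 12 × $555.09 = $6,661.08.

$6,660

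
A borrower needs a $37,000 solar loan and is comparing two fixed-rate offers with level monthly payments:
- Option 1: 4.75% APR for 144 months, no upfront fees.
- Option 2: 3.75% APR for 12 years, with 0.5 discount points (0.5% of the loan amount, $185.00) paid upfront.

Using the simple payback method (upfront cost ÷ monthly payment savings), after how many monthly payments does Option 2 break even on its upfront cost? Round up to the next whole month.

Option 1: at 4.75% the monthly rate is 0.0039583, so the payment is 37,000 × 0.0039583 / (1 − 1.0039583^−144) = $337.59.
Option 2: monthly rate = 3.75%/12 = 0.0031250; payment = 37,000 × 0.0031250 / (1 − (1+0.0031250)^−144) = $319.47.
Monthly savings = $337.59 − $319.47 = $18.12.
Break-even = $185.00 / $18.12 = 10.21 → 11 months.

11 months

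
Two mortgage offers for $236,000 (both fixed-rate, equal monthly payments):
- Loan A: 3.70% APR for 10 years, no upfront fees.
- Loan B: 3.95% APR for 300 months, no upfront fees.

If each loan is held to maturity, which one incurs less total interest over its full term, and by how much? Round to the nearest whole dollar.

Loan A: monthly rate = 3.7%/12 = 0.0030833; payment = 236,000 × 0.0030833 / (1 − (1+0.0030833)^−120) = $2,355.88.
Total interest on Loan A = 120 × $2,355.88 − $236,000 = $46,705.60.
Loan B: monthly rate = 3.95%/12 = 0.0032917; payment = 236,000 × 0.0032917 / (1 − (1+0.0032917)^−300) = $1,239.19.
Total interest on Loan B = 300 × $1,239.19 − $236,000 = $135,757.00.
Loan A is lower by $89,051.40.

Loan A by $89,051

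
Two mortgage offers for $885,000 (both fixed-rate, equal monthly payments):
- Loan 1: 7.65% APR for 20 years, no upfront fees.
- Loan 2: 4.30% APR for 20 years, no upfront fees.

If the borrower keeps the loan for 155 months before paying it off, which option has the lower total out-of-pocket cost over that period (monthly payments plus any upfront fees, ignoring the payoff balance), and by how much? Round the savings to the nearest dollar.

Loan 2 by $264,590

Loan 1: monthly rate = 7.65%/12 = 0.0063750; payment = 885,000 × 0.0063750 / (1 − (1+0.0063750)^−240) = $7,210.89.
Loan 2: at 4.30% the monthly rate is 0.0035833, so the payment is 885,000 × 0.0035833 / (1 − 1.0035833^−240) = $5,503.86.
Over 155 months: Loan 1 costs 155 × $7,210.89 = $1,117,687.95; Loan 2 costs 155 × $5,503.86 = $853,098.30.
Loan 2 is cheaper by $1,117,687.95 − $853,098.30 = $264,589.65.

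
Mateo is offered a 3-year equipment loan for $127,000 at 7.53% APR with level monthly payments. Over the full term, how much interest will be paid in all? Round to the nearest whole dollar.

$15,281

Monthly rate = 7.53%/12 = 0.0062750; payment = 127,000 × 0.0062750 / (1 − (1+0.0062750)^−36) = $3,952.24.
Total paid = 36 × $3,952.24 = $142,280.64; interest = $142,280.64 − $127,000 = $15,280.64.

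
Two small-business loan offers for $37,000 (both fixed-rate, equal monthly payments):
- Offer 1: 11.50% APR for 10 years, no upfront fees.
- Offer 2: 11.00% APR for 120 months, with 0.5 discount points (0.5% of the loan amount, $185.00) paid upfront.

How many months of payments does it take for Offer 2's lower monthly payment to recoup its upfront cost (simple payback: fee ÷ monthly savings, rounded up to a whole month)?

Offer 1: at 11.50% the monthly rate is 0.0095833, so the payment is 37,000 × 0.0095833 / (1 − 1.0095833^−120) = $520.20.
Offer 2: monthly rate = 11%/12 = 0.0091667; payment = 37,000 × 0.0091667 / (1 − (1+0.0091667)^−120) = $509.68.
Monthly savings = $520.20 − $509.68 = $10.52.
Break-even = $185.00 / $10.52 = 17.59 → 18 months.

18 months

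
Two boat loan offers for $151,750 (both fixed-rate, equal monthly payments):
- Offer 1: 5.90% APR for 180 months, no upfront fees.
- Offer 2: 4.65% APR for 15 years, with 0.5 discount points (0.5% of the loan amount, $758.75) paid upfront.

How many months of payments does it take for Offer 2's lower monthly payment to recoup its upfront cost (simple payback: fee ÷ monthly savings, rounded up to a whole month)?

Offer 1: monthly rate = 5.9%/12 = 0.0049167; payment = 151,750 × 0.0049167 / (1 − (1+0.0049167)^−180) = $1,272.37.
Offer 2: at 4.65% the monthly rate is 0.0038750, so the payment is 151,750 × 0.0038750 / (1 − 1.0038750^−180) = $1,172.54.
Monthly savings = $1,272.37 − $1,172.54 = $99.83.
Break-even = $758.75 / $99.83 = 7.60 → 8 months.

8 months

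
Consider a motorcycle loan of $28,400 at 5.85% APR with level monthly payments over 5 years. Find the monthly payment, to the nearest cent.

$547.07

At 5.85% the monthly rate is 0.0048750, so the payment is 28,400 × 0.0048750 / (1 − 1.0048750^−60) = $547.07.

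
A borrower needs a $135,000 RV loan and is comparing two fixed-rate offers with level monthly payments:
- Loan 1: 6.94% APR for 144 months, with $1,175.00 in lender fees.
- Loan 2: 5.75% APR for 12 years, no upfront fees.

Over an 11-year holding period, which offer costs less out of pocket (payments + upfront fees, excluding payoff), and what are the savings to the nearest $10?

Loan 2 by $12,260

Loan 1: at 6.94% the monthly rate is 0.0057833, so the payment is 135,000 × 0.0057833 / (1 − 1.0057833^−144) = $1,384.00.
Loan 2: at 5.75% the monthly rate is 0.0047917, so the payment is 135,000 × 0.0047917 / (1 − 1.0047917^−144) = $1,300.00.
Over 132 months: Loan 1 costs 132 × $1,384.00 + $1,175.00 = $183,863.00; Loan 2 costs 132 × $1,300.00 = $171,600.00.
Loan 2 is cheaper by $183,863.00 − $171,600.00 = $12,263.00.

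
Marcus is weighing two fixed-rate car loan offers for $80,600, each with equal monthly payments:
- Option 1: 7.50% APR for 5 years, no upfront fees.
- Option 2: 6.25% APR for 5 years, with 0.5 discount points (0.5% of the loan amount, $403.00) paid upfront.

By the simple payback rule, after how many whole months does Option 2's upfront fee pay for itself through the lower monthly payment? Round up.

Option 1: at 7.50% the monthly rate is 0.0062500, so the payment is 80,600 × 0.0062500 / (1 − 1.0062500^−60) = $1,615.06.
Option 2: at 6.25% the monthly rate is 0.0052083, so the payment is 80,600 × 0.0052083 / (1 − 1.0052083^−60) = $1,567.61.
Monthly savings = $1,615.06 − $1,567.61 = $47.45.
Break-even = $403.00 / $47.45 = 8.49 → 9 months.

9 months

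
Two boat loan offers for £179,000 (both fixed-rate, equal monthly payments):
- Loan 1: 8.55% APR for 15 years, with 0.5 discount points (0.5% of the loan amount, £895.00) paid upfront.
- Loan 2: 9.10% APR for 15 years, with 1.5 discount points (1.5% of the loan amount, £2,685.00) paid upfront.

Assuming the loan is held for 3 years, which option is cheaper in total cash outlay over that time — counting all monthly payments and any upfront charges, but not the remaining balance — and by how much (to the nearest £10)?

Loan 1: at 8.55% the monthly rate is 0.0071250, so the payment is 179,000 × 0.0071250 / (1 − 1.0071250^−180) = £1,767.93.
Loan 2: at 9.10% the monthly rate is 0.0075833, so the payment is 179,000 × 0.0075833 / (1 − 1.0075833^−180) = £1,826.20.
Over 36 months: Loan 1 costs 36 × £1,767.93 + £895.00 = £64,540.48; Loan 2 costs 36 × £1,826.20 + £2,685.00 = £68,428.20.
Loan 1 is cheaper by £68,428.20 − £64,540.48 = £3,887.72.

Loan 1 by £3,890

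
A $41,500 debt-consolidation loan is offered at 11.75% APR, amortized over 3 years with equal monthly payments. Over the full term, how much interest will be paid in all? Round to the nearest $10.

$7,940

At 11.75% the monthly rate is 0.0097917, so the payment is 41,500 × 0.0097917 / (1 − 1.0097917^−36) = $1,373.44.
Total paid = 36 × $1,373.44 = $49,443.84; interest = $49,443.84 − $41,500 = $7,943.84.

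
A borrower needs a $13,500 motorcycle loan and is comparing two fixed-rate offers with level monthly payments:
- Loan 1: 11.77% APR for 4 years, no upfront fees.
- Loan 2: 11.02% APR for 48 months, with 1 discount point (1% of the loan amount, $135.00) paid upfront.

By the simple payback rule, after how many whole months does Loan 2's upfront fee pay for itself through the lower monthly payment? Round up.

Loan 1: at 11.77% the monthly rate is 0.0098083, so the payment is 13,500 × 0.0098083 / (1 − 1.0098083^−48) = $353.98.
Loan 2: monthly rate = 11.02%/12 = 0.0091833; payment = 13,500 × 0.0091833 / (1 − (1+0.0091833)^−48) = $349.05.
Monthly savings = $353.98 − $349.05 = $4.93.
Break-even = $135.00 / $4.93 = 27.38 → 28 months.

28 months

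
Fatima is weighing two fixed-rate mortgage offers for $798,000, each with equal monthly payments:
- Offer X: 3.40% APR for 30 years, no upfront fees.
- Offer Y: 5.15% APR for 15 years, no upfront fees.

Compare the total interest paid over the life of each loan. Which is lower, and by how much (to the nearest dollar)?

Offer X: monthly rate = 3.4%/12 = 0.0028333; payment = 798,000 × 0.0028333 / (1 − (1+0.0028333)^−360) = $3,538.98.
Total interest on Offer X = 360 × $3,538.98 − $798,000 = $476,032.80.
Offer Y: monthly rate = 5.15%/12 = 0.0042917; payment = 798,000 × 0.0042917 / (1 − (1+0.0042917)^−180) = $6,373.06.
Total interest on Offer Y = 180 × $6,373.06 − $798,000 = $349,150.80.
Offer Y is lower by $126,882.00.

Offer Y by $126,882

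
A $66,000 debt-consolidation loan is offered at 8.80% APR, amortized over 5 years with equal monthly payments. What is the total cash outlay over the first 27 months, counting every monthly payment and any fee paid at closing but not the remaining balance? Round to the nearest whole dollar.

At 8.80% the monthly rate is 0.0073333, so the payment is 66,000 × 0.0073333 / (1 − 1.0073333^−60) = $1,363.65.
Total outlay = 27 × $1,363.65 = $36,818.55.

$36,819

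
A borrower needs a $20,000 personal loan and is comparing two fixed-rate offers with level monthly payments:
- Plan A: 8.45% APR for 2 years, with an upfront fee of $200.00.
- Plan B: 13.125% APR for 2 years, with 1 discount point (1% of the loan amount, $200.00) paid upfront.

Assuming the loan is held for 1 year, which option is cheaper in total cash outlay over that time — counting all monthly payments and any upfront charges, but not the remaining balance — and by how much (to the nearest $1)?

Plan A by $520

Plan A: at 8.45% the monthly rate is 0.0070417, so the payment is 20,000 × 0.0070417 / (1 − 1.0070417^−24) = $908.66.
Plan B: monthly rate = 13.125%/12 = 0.0109375; payment = 20,000 × 0.0109375 / (1 − (1+0.0109375)^−24) = $952.01.
Over 12 months: Plan A costs 12 × $908.66 + $200.00 = $11,103.92; Plan B costs 12 × $952.01 + $200.00 = $11,624.12.
Plan A is cheaper by $11,624.12 − $11,103.92 = $520.20.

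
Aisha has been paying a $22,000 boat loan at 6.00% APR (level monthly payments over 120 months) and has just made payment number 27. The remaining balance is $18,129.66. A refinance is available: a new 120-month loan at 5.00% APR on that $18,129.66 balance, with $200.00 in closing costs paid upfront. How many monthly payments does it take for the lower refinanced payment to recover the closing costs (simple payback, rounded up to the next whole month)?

Current payment = 22,000 × 6%/12 / (1 − (1+0.0050000)^−120) = $244.25.
Refinanced payment = 18,129.66 × 0.0041667 / (1 − (1+0.0041667)^−120) = $192.29.
Monthly savings = $244.25 − $192.29 = $51.96.
Break-even = $200.00 / $51.96 = 3.85 → 4 months.

4 months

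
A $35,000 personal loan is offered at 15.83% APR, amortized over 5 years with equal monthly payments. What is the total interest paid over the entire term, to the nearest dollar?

Monthly rate = 15.83%/12 = 0.0131917; payment = 35,000 × 0.0131917 / (1 − (1+0.0131917)^−60) = $847.97.
Total paid = 60 × $847.97 = $50,878.20; interest = $50,878.20 − $35,000 = $15,878.20.

$15,878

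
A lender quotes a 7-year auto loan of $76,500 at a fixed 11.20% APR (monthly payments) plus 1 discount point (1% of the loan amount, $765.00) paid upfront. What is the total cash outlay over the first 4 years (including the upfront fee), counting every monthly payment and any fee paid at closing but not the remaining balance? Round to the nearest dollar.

$64,025

Monthly rate = 11.2%/12 = 0.0093333; payment = 76,500 × 0.0093333 / (1 − (1+0.0093333)^−84) = $1,317.92.
Total outlay = 48 × $1,317.92 + $765.00 = $64,025.16.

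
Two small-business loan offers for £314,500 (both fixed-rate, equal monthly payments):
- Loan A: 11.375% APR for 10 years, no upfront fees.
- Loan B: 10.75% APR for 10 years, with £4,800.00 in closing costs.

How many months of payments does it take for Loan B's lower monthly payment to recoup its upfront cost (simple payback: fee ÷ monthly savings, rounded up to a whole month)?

44 months

Loan A: monthly rate = 11.375%/12 = 0.0094792; payment = 314,500 × 0.0094792 / (1 − (1+0.0094792)^−120) = £4,399.27.
Loan B: at 10.75% the monthly rate is 0.0089583, so the payment is 314,500 × 0.0089583 / (1 − 1.0089583^−120) = £4,287.85.
Monthly savings = £4,399.27 − £4,287.85 = £111.42.
Break-even = £4,800.00 / £111.42 = 43.08 → 44 months.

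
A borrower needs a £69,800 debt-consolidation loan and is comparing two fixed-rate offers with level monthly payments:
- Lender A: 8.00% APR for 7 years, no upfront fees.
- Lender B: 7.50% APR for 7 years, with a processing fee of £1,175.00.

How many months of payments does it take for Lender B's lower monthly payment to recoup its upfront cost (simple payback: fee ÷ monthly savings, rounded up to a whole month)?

Lender A: monthly rate = 8%/12 = 0.0066667; payment = 69,800 × 0.0066667 / (1 − (1+0.0066667)^−84) = £1,087.92.
Lender B: at 7.50% the monthly rate is 0.0062500, so the payment is 69,800 × 0.0062500 / (1 − 1.0062500^−84) = £1,070.61.
Monthly savings = £1,087.92 − £1,070.61 = £17.31.
Break-even = £1,175.00 / £17.31 = 67.88 → 68 months.

68 months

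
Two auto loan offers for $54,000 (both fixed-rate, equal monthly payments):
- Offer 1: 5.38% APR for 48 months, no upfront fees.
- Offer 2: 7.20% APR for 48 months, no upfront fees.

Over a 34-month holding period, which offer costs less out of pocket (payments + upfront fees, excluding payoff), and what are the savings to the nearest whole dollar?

Offer 1: monthly rate = 5.38%/12 = 0.0044833; payment = 54,000 × 0.0044833 / (1 − (1+0.0044833)^−48) = $1,252.90.
Offer 2: monthly rate = 7.2%/12 = 0.0060000; payment = 54,000 × 0.0060000 / (1 − (1+0.0060000)^−48) = $1,298.11.
Over 34 months: Offer 1 costs 34 × $1,252.90 = $42,598.60; Offer 2 costs 34 × $1,298.11 = $44,135.74.
Offer 1 is cheaper by $44,135.74 − $42,598.60 = $1,537.14.

Offer 1 by $1,537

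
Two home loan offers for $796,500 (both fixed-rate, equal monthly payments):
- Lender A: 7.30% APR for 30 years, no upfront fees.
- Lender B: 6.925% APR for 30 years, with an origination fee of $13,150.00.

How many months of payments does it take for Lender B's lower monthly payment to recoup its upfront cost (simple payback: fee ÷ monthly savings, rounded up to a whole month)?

Lender A: at 7.30% the monthly rate is 0.0060833, so the payment is 796,500 × 0.0060833 / (1 − 1.0060833^−360) = $5,460.57.
Lender B: at 6.925% the monthly rate is 0.0057708, so the payment is 796,500 × 0.0057708 / (1 − 1.0057708^−360) = $5,259.08.
Monthly savings = $5,460.57 − $5,259.08 = $201.49.
Break-even = $13,150.00 / $201.49 = 65.26 → 66 months.

66 months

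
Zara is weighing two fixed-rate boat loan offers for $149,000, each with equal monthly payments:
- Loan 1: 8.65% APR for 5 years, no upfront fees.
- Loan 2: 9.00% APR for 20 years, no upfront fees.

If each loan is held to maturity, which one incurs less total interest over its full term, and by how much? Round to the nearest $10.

Loan 1: at 8.65% the monthly rate is 0.0072083, so the payment is 149,000 × 0.0072083 / (1 − 1.0072083^−60) = $3,067.75.
Total interest on Loan 1 = 60 × $3,067.75 − $149,000 = $35,065.00.
Loan 2: at 9.00% the monthly rate is 0.0075000, so the payment is 149,000 × 0.0075000 / (1 − 1.0075000^−240) = $1,340.59.
Total interest on Loan 2 = 240 × $1,340.59 − $149,000 = $172,741.60.
Loan 1 is lower by $137,676.60.

Loan 1 by $137,680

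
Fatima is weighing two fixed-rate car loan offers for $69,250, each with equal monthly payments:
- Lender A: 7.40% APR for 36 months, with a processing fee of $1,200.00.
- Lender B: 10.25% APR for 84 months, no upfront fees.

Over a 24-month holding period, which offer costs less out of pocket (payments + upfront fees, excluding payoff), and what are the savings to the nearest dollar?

Lender B by $25,016

Lender A: monthly rate = 7.4%/12 = 0.0061667; payment = 69,250 × 0.0061667 / (1 − (1+0.0061667)^−36) = $2,150.93.
Lender B: monthly rate = 10.25%/12 = 0.0085417; payment = 69,250 × 0.0085417 / (1 − (1+0.0085417)^−84) = $1,158.60.
Over 24 months: Lender A costs 24 × $2,150.93 + $1,200.00 = $52,822.32; Lender B costs 24 × $1,158.60 = $27,806.40.
Lender B is cheaper by $52,822.32 − $27,806.40 = $25,015.92.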